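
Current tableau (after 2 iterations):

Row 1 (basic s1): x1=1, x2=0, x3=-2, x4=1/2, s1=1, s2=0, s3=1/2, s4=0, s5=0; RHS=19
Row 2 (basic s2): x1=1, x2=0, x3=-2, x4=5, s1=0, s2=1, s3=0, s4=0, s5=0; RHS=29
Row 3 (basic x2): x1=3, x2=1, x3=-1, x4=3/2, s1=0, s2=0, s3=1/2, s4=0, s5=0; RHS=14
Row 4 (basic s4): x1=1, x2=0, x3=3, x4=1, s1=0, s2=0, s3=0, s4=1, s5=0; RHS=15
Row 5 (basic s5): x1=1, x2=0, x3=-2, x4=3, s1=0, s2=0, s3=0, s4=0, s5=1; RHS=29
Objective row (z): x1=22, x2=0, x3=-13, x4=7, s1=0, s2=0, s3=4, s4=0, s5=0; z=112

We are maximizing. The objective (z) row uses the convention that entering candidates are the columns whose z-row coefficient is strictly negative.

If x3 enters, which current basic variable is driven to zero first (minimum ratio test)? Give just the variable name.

Ratios: row 1 (s1): entry -2 ≤ 0, skip; row 2 (s2): entry -2 ≤ 0, skip; row 3 (x2): entry -1 ≤ 0, skip; row 4 (s4): 15/3 = 5; row 5 (s5): entry -2 ≤ 0, skip.
Minimum ratio 5 is in the s4 row, so s4 leaves.

s4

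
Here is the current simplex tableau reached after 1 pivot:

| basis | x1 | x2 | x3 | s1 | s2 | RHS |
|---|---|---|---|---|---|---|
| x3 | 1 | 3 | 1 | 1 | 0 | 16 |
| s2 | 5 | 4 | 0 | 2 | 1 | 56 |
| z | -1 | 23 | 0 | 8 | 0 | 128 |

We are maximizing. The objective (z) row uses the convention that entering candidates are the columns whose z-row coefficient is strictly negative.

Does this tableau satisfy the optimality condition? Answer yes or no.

no

Column x1 has objective-row coefficient -1, which is negative; an improving pivot exists, so not yet optimal.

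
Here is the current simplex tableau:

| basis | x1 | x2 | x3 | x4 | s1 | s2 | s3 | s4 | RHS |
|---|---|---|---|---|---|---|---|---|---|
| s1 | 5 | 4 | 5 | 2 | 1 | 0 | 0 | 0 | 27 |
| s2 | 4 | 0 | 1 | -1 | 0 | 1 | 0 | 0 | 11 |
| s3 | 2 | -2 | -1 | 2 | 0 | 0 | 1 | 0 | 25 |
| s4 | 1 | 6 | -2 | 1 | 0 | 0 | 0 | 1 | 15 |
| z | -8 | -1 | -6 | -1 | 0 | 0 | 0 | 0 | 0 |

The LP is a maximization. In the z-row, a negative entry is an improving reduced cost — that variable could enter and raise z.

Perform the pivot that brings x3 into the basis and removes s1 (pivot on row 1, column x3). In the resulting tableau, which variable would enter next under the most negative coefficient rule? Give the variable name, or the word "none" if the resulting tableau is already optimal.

x1

Pivot element 5. New z-row = old z-row − (-6)·(row 1/5).
Updated z-row coefficients: x1: -2, x2: 19/5, x3: 0, x4: 7/5, s1: 6/5, s2: 0, s3: 0, s4: 0.
The most negative is -2 in column x1, so x1 would enter next.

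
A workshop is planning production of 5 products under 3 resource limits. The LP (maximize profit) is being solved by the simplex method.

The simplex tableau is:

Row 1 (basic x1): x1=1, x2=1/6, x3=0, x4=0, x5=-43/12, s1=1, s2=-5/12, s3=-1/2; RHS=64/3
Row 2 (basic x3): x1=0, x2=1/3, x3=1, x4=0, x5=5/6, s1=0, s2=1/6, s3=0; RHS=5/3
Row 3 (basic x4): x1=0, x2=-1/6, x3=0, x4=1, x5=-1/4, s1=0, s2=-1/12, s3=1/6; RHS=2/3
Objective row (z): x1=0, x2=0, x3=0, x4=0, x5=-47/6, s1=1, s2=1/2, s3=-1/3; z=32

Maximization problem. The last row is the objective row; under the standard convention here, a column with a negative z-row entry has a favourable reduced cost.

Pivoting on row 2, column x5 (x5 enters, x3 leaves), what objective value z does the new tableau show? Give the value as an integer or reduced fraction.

Minimum ratio for x5: (5/3)/(5/6) = 2.
z changes by −(z-row coeff of x5)·ratio = −(-47/6)·2 = 47/3.
New z = 32 + (47/3) = 143/3.

143/3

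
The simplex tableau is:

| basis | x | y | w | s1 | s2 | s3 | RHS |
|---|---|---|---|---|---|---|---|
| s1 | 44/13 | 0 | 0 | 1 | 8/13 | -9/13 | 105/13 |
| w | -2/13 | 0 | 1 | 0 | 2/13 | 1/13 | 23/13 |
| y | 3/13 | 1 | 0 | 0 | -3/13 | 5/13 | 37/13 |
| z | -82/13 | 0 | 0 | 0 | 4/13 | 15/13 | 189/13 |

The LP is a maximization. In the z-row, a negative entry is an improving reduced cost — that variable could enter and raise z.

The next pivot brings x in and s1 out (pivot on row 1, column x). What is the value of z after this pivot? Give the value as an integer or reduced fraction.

651/22

Minimum ratio for x: (105/13)/(44/13) = 105/44.
z changes by −(z-row coeff of x)·ratio = −(-82/13)·(105/44) = 4305/286.
New z = 189/13 + (4305/286) = 651/22.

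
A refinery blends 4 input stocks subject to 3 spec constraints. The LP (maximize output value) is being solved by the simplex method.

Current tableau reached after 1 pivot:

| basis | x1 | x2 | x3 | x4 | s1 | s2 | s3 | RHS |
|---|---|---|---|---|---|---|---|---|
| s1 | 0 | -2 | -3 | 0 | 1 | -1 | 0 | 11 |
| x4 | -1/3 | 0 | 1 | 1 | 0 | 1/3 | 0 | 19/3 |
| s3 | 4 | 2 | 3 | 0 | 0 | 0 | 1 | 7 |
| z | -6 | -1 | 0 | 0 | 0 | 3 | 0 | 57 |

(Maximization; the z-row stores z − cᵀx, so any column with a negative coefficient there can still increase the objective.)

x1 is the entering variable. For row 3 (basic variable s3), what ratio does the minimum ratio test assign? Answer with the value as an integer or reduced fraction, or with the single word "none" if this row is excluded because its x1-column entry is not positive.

7/4

Ratio = RHS / (x1 entry) = 7 / 4 = 7/4.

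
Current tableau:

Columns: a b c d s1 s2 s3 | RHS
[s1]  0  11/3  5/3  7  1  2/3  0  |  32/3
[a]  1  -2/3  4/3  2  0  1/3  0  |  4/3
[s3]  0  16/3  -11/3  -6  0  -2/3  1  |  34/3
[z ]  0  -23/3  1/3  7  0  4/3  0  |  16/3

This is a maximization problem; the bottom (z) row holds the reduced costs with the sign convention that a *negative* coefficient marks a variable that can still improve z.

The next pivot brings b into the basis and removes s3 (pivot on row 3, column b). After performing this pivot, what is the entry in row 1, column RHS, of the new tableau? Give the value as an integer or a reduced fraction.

Pivot element is row 3, column b: 16/3.
Normalize row 3: new (row 3, RHS) = (34/3)/(16/3) = 17/8.
row 1 ← row 1 − (11/3)·(new row 3): 32/3 − (11/3)·(17/8) = 23/8.

23/8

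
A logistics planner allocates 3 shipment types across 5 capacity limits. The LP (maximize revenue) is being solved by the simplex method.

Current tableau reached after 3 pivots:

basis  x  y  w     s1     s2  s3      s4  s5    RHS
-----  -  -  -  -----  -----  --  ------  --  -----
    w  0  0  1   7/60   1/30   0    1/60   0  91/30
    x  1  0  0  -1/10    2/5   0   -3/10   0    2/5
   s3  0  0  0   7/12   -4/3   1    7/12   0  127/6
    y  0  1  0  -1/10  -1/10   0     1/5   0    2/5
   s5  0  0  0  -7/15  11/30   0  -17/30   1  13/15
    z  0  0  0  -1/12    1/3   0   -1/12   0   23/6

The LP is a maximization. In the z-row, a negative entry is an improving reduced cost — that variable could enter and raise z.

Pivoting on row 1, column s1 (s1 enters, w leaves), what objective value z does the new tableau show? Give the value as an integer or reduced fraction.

Minimum ratio for s1: (91/30)/(7/60) = 26.
z changes by −(z-row coeff of s1)·ratio = −(-1/12)·26 = 13/6.
New z = 23/6 + (13/6) = 6.

6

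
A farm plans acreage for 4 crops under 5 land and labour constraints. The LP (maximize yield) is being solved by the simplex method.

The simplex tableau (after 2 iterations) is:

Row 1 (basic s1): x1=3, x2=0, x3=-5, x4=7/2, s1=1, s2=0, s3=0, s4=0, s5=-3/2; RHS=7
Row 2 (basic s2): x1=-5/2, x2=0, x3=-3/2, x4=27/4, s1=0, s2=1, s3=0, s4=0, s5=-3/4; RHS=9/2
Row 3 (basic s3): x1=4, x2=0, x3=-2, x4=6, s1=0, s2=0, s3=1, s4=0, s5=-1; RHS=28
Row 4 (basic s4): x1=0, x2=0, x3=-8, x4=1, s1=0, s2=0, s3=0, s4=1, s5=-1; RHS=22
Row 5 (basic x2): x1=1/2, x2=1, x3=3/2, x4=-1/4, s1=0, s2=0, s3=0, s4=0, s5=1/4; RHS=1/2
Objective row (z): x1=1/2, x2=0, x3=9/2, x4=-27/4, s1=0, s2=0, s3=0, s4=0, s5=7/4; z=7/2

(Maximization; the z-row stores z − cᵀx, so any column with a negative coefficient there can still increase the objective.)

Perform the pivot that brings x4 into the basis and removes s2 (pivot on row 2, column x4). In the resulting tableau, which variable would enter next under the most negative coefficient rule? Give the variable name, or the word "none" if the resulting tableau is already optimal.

Pivot element 27/4. New z-row = old z-row − (-27/4)·(row 2/(27/4)).
Updated z-row coefficients: x1: -2, x2: 0, x3: 3, x4: 0, s1: 0, s2: 1, s3: 0, s4: 0, s5: 1.
The most negative is -2 in column x1, so x1 would enter next.

x1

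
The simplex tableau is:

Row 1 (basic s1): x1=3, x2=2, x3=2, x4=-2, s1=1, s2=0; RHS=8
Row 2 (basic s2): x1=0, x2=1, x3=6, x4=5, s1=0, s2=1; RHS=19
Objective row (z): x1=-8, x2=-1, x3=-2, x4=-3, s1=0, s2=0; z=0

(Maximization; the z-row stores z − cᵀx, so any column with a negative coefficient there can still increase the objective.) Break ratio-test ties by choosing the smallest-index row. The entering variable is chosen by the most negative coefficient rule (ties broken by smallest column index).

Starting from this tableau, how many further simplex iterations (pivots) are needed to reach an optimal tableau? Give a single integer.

2

pivot: x1 in, s1 out → z = 64/3
pivot: x4 in, s2 out → z = 53
No improving column remains; optimal.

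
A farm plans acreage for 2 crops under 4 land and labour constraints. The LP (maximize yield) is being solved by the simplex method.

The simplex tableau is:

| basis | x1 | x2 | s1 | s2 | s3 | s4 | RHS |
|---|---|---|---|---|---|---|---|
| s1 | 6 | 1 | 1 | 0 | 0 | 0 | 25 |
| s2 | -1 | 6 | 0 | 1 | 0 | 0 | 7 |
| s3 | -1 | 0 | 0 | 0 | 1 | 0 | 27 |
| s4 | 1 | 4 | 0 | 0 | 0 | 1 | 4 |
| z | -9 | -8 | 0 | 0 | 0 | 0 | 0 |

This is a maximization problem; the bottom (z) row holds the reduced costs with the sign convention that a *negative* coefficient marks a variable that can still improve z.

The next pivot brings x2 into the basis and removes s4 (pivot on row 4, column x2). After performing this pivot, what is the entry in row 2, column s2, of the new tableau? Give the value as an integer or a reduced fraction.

Pivot element is row 4, column x2: 4.
Normalize row 4: new (row 4, s2) = 0/4 = 0.
row 2 ← row 2 − 6·(new row 4): 1 − 6·0 = 1.

1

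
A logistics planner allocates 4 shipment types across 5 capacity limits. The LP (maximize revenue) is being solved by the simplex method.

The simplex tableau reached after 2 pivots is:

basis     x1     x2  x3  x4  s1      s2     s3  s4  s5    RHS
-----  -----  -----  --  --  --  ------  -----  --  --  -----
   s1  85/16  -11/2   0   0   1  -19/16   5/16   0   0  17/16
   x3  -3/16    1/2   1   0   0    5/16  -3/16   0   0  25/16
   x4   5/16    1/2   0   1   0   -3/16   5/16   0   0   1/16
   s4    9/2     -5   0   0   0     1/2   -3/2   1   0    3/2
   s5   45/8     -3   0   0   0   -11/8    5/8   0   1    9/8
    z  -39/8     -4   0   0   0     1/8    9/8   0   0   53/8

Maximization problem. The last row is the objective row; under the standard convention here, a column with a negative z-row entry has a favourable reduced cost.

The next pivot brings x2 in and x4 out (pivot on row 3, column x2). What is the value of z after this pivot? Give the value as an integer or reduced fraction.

57/8

Minimum ratio for x2: (1/16)/(1/2) = 1/8.
z changes by −(z-row coeff of x2)·ratio = −(-4)·(1/8) = 1/2.
New z = 53/8 + (1/2) = 57/8.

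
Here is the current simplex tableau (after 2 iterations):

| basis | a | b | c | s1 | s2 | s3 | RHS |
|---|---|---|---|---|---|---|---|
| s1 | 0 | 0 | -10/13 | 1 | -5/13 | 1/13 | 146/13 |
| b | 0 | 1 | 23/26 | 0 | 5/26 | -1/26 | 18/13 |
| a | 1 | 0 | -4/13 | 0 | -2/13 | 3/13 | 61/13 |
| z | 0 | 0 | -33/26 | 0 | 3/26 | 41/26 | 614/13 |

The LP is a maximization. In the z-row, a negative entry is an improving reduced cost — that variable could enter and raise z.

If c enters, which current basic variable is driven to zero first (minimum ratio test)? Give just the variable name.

b

Ratios: row 1 (s1): entry -10/13 ≤ 0, skip; row 2 (b): (18/13)/(23/26) = 36/23; row 3 (a): entry -4/13 ≤ 0, skip.
Minimum ratio 36/23 is in the b row, so b leaves.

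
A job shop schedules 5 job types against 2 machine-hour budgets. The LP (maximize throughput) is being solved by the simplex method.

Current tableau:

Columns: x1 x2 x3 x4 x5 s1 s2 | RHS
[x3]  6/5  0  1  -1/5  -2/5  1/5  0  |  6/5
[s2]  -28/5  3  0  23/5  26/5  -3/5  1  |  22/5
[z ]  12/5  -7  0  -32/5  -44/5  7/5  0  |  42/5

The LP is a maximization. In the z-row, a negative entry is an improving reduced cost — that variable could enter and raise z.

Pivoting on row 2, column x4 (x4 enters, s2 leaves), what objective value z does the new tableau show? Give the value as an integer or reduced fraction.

Minimum ratio for x4: (22/5)/(23/5) = 22/23.
z changes by −(z-row coeff of x4)·ratio = −(-32/5)·(22/23) = 704/115.
New z = 42/5 + (704/115) = 334/23.

334/23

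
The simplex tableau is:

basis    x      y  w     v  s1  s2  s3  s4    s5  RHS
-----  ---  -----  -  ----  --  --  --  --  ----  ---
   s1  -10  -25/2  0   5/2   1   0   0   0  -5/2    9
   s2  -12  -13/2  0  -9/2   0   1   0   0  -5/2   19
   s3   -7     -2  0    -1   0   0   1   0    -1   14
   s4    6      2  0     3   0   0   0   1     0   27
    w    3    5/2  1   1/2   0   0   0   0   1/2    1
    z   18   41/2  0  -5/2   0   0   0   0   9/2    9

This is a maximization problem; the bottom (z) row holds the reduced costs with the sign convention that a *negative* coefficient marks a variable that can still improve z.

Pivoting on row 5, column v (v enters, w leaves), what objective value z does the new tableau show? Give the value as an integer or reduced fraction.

14

Minimum ratio for v: 1/(1/2) = 2.
z changes by −(z-row coeff of v)·ratio = −(-5/2)·2 = 5.
New z = 9 + 5 = 14.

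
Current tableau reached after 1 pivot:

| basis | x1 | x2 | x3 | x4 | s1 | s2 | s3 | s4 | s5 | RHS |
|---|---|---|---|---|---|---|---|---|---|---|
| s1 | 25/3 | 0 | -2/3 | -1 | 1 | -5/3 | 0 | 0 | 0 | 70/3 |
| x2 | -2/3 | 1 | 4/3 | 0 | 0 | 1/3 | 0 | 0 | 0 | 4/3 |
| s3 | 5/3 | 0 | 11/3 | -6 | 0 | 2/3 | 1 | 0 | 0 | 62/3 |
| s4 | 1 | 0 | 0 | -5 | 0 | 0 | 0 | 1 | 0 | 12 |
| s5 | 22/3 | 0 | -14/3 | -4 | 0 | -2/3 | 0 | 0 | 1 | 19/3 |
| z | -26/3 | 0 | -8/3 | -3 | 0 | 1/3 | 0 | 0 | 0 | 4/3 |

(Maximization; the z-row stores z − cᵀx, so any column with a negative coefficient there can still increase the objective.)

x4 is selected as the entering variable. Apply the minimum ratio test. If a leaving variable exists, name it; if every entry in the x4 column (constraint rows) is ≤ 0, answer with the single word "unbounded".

x4-column entries: row 1: -1, row 2: 0, row 3: -6, row 4: -5, row 5: -4. All ≤ 0, so x4 can increase without bound; the LP is unbounded in this direction.

unbounded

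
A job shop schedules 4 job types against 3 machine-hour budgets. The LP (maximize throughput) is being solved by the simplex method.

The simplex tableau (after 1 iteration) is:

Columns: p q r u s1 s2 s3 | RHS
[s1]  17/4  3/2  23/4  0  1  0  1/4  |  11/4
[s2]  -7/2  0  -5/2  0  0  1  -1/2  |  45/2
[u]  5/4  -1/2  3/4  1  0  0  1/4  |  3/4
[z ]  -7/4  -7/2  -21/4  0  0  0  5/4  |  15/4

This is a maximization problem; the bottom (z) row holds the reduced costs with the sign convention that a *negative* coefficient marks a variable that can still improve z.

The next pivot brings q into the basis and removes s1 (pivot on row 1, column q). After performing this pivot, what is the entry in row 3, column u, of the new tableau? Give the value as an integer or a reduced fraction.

Pivot element is row 1, column q: 3/2.
Normalize row 1: new (row 1, u) = 0/(3/2) = 0.
row 3 ← row 3 − (-1/2)·(new row 1): 1 − (-1/2)·0 = 1.

1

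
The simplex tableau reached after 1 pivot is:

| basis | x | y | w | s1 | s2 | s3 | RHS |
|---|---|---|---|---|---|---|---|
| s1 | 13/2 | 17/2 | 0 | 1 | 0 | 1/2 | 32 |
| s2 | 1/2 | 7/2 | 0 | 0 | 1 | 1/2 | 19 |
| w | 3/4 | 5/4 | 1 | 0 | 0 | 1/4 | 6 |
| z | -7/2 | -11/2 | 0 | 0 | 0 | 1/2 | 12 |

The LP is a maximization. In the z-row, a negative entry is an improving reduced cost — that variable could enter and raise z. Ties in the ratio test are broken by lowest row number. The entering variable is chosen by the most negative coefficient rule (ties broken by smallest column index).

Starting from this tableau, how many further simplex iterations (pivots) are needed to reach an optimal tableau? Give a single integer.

pivot: y in, s1 out → z = 556/17
No improving column remains; optimal.

1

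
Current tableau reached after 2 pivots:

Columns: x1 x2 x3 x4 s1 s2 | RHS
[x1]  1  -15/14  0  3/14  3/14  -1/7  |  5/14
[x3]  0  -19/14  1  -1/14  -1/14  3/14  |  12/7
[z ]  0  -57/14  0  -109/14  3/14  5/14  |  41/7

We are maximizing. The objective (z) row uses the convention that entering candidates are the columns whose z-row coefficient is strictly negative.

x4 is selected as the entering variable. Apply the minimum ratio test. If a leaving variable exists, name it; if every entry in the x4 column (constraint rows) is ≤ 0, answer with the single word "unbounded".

x1

Ratios: row 1 (x1): (5/14)/(3/14) = 5/3; row 2 (x3): entry -1/14 ≤ 0, skip.
Minimum ratio is in the x1 row, so x1 leaves.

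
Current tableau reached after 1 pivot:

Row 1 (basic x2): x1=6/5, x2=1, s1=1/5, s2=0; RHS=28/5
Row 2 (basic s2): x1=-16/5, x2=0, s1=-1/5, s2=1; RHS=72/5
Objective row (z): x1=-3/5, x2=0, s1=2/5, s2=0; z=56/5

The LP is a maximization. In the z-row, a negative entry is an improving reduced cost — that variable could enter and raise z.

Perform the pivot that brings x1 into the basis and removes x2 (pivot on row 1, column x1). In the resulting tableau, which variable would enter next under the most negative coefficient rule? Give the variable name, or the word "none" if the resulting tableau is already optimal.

none

Pivot element 6/5. New z-row = old z-row − (-3/5)·(row 1/(6/5)).
Updated z-row coefficients: x1: 0, x2: 1/2, s1: 1/2, s2: 0.
No coefficient is strictly negative; the tableau after this pivot is optimal.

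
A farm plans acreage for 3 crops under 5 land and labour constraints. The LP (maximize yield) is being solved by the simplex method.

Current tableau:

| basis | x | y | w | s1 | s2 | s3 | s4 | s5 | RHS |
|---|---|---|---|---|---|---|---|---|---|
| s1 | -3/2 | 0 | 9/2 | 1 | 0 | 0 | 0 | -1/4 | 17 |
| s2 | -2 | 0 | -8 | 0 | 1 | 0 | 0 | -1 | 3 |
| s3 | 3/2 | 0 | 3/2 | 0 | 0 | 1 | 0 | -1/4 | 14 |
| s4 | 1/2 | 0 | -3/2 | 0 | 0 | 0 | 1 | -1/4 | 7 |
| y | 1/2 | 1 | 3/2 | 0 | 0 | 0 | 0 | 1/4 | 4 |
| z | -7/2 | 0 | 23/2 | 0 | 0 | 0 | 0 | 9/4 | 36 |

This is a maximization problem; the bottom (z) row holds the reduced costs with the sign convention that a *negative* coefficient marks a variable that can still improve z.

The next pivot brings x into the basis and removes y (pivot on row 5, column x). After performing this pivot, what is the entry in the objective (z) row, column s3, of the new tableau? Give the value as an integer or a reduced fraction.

0

Pivot element is row 5, column x: 1/2.
Normalize row 5: new (row 5, s3) = 0/(1/2) = 0.
z-row ← z-row − (-7/2)·(new row 5): 0 − (-7/2)·0 = 0.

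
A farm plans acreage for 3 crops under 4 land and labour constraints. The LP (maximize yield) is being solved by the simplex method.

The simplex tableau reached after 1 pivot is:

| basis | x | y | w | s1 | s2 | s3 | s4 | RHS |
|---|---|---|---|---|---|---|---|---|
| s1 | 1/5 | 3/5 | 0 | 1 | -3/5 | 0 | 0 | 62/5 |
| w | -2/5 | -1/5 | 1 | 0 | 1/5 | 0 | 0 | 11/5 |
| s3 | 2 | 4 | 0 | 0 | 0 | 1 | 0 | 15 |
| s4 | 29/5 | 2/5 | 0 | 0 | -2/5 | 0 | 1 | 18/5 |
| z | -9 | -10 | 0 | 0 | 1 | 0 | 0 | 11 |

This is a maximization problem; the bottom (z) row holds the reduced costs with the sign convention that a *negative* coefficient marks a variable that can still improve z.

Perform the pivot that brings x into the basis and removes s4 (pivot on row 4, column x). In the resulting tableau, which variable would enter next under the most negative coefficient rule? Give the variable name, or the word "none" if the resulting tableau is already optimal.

y

Pivot element 29/5. New z-row = old z-row − (-9)·(row 4/(29/5)).
Updated z-row coefficients: x: 0, y: -272/29, w: 0, s1: 0, s2: 11/29, s3: 0, s4: 45/29.
The most negative is -272/29 in column y, so y would enter next.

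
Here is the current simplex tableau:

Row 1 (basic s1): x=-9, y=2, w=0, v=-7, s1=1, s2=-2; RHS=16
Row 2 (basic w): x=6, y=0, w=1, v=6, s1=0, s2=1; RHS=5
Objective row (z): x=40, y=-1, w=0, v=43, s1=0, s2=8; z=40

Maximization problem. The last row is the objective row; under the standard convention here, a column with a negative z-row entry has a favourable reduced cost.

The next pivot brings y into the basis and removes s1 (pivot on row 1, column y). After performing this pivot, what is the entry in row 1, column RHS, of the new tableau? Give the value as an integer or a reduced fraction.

Pivot element is row 1, column y: 2.
Normalize row 1: new (row 1, RHS) = 16/2 = 8.
Row 1 is the pivot row, so the entry is 8.

8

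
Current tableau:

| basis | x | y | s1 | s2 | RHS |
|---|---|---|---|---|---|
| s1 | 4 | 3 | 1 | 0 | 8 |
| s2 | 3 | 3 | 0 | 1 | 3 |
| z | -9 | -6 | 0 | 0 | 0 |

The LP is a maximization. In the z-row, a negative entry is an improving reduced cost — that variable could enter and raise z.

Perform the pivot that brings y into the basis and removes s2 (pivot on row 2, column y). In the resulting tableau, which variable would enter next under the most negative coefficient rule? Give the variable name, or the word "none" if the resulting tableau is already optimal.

x

Pivot element 3. New z-row = old z-row − (-6)·(row 2/3).
Updated z-row coefficients: x: -3, y: 0, s1: 0, s2: 2.
The most negative is -3 in column x, so x would enter next.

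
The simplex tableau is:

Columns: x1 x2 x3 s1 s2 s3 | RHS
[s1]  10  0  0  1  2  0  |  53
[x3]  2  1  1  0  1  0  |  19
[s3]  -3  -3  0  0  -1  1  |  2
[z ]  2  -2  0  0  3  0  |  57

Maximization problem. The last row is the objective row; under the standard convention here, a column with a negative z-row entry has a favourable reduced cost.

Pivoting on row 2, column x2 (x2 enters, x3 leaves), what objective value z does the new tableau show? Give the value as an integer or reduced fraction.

95

Minimum ratio for x2: 19/1 = 19.
z changes by −(z-row coeff of x2)·ratio = −(-2)·19 = 38.
New z = 57 + 38 = 95.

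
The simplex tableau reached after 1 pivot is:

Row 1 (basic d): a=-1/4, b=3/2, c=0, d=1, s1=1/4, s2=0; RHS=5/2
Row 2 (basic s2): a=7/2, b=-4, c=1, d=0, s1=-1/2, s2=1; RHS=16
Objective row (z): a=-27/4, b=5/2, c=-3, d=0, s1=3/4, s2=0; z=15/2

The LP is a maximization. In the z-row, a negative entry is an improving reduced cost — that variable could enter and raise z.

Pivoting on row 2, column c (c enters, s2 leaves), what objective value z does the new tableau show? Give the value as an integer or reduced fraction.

111/2

Minimum ratio for c: 16/1 = 16.
z changes by −(z-row coeff of c)·ratio = −(-3)·16 = 48.
New z = 15/2 + 48 = 111/2.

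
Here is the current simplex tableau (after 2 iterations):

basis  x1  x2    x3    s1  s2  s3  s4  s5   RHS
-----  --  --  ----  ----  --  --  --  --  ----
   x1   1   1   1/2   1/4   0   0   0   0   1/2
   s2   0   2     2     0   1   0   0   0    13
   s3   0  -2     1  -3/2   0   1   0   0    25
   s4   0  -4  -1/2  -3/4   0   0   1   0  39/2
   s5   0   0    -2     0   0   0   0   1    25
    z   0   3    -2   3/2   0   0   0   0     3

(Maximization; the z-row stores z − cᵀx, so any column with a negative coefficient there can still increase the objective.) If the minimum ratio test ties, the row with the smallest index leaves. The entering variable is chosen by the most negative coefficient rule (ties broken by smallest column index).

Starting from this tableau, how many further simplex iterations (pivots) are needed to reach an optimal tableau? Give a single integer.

pivot: x3 in, x1 out → z = 5
No improving column remains; optimal.

1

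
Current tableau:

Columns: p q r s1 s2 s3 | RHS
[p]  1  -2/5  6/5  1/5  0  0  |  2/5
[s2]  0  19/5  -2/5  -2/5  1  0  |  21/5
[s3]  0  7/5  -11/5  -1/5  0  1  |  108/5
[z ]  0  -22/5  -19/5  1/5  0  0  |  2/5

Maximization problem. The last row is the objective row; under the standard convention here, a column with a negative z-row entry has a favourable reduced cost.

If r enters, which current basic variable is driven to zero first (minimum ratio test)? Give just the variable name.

p

Ratios: row 1 (p): (2/5)/(6/5) = 1/3; row 2 (s2): entry -2/5 ≤ 0, skip; row 3 (s3): entry -11/5 ≤ 0, skip.
Minimum ratio 1/3 is in the p row, so p leaves.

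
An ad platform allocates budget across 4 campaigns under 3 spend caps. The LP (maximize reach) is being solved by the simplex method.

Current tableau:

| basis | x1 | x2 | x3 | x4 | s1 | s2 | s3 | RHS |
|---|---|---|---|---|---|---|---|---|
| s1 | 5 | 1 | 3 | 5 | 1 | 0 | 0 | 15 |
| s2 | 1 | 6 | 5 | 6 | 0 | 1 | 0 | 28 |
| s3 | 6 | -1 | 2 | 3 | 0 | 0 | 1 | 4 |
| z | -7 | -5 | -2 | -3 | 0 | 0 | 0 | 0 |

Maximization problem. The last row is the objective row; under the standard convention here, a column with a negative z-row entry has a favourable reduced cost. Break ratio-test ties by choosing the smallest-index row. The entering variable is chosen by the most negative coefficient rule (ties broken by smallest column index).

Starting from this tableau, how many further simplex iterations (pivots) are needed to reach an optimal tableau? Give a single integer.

2

pivot: x1 in, s3 out → z = 14/3
pivot: x2 in, s2 out → z = 32
No improving column remains; optimal.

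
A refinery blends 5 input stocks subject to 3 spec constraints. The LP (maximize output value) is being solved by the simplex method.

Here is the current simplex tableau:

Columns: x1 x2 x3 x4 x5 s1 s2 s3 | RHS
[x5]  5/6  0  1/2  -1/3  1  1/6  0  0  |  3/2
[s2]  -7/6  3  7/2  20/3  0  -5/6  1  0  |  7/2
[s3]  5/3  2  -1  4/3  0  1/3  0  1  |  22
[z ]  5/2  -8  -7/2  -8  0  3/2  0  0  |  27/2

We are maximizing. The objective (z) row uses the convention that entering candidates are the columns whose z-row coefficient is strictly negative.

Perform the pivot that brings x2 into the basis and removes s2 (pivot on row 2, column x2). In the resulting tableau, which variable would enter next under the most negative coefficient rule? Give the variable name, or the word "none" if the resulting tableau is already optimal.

s1

Pivot element 3. New z-row = old z-row − (-8)·(row 2/3).
Updated z-row coefficients: x1: -11/18, x2: 0, x3: 35/6, x4: 88/9, x5: 0, s1: -13/18, s2: 8/3, s3: 0.
The most negative is -13/18 in column s1, so s1 would enter next.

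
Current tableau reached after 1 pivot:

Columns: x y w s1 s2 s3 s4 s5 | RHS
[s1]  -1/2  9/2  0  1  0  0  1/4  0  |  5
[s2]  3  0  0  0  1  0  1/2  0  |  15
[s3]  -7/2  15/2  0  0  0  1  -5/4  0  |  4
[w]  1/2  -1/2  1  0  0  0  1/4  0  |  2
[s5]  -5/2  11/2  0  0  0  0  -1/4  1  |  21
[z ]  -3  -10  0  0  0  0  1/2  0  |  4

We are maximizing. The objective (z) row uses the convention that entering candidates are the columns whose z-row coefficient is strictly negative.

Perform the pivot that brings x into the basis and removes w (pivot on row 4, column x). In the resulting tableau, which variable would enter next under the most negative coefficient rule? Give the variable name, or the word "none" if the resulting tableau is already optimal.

y

Pivot element 1/2. New z-row = old z-row − (-3)·(row 4/(1/2)).
Updated z-row coefficients: x: 0, y: -13, w: 6, s1: 0, s2: 0, s3: 0, s4: 2, s5: 0.
The most negative is -13 in column y, so y would enter next.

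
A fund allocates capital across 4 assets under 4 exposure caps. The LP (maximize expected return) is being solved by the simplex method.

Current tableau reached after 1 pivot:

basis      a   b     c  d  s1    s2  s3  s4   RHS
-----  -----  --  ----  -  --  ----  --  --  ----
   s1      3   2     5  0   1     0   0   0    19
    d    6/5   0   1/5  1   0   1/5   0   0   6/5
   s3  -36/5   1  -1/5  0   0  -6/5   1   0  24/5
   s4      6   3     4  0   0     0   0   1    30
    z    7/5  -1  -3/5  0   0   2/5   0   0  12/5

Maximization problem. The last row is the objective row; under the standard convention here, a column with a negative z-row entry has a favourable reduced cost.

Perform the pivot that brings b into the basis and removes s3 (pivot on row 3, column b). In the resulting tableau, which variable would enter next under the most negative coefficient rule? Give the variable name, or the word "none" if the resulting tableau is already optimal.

Pivot element 1. New z-row = old z-row − (-1)·(row 3/1).
Updated z-row coefficients: a: -29/5, b: 0, c: -4/5, d: 0, s1: 0, s2: -4/5, s3: 1, s4: 0.
The most negative is -29/5 in column a, so a would enter next.

a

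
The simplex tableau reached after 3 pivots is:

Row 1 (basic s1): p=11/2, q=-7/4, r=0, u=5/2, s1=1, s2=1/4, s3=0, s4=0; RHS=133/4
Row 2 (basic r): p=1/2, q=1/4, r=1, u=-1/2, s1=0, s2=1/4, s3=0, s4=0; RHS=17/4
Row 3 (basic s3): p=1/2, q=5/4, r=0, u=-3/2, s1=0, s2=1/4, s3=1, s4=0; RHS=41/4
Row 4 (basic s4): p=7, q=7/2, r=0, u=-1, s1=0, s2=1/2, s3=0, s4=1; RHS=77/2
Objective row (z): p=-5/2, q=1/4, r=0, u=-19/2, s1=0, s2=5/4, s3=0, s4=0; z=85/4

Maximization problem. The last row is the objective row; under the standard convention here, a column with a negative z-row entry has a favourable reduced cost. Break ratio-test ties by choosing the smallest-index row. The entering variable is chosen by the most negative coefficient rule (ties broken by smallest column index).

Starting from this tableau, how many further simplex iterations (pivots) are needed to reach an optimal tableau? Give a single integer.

pivot: u in, s1 out → z = 738/5
pivot: q in, s4 out → z = 266
No improving column remains; optimal.

2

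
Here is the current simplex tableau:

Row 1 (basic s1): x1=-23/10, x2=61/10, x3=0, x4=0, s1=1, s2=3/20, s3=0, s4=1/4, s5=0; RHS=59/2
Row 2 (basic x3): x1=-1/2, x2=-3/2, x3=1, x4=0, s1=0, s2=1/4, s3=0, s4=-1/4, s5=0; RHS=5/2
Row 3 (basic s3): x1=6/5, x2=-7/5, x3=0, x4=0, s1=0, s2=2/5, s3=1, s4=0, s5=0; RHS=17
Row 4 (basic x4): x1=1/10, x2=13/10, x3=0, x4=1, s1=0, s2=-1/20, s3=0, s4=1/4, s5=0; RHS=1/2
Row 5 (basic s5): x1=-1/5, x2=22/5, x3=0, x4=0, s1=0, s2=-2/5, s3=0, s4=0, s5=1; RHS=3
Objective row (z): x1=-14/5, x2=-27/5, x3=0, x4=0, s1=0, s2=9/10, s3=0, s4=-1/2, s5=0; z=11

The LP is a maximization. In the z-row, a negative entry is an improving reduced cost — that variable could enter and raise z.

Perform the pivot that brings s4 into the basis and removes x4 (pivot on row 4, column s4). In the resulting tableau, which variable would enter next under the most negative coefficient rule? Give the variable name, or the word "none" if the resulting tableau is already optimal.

x2

Pivot element 1/4. New z-row = old z-row − (-1/2)·(row 4/(1/4)).
Updated z-row coefficients: x1: -13/5, x2: -14/5, x3: 0, x4: 2, s1: 0, s2: 4/5, s3: 0, s4: 0, s5: 0.
The most negative is -14/5 in column x2, so x2 would enter next.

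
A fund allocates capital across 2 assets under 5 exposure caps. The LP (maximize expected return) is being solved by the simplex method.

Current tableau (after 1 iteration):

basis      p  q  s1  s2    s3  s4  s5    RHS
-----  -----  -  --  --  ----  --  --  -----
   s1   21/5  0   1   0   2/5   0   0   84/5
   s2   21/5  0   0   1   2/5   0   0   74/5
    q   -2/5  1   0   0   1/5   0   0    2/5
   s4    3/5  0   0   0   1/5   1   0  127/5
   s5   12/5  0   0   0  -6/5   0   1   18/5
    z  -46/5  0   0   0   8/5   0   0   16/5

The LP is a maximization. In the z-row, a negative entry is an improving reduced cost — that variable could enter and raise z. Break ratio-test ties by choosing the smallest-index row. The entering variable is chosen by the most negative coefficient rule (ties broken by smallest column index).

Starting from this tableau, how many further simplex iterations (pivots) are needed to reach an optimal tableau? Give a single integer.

2

pivot: p in, s5 out → z = 17
pivot: s3 in, s2 out → z = 136/5
No improving column remains; optimal.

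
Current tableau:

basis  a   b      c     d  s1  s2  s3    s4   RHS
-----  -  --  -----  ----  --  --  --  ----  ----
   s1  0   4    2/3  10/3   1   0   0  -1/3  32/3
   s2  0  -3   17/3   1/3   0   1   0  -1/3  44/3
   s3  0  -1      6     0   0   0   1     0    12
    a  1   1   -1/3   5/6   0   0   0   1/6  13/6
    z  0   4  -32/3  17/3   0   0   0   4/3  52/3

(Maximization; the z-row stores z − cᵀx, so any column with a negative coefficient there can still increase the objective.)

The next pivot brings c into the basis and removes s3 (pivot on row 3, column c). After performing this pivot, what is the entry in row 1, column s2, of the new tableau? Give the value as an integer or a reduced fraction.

0

Pivot element is row 3, column c: 6.
Normalize row 3: new (row 3, s2) = 0/6 = 0.
row 1 ← row 1 − (2/3)·(new row 3): 0 − (2/3)·0 = 0.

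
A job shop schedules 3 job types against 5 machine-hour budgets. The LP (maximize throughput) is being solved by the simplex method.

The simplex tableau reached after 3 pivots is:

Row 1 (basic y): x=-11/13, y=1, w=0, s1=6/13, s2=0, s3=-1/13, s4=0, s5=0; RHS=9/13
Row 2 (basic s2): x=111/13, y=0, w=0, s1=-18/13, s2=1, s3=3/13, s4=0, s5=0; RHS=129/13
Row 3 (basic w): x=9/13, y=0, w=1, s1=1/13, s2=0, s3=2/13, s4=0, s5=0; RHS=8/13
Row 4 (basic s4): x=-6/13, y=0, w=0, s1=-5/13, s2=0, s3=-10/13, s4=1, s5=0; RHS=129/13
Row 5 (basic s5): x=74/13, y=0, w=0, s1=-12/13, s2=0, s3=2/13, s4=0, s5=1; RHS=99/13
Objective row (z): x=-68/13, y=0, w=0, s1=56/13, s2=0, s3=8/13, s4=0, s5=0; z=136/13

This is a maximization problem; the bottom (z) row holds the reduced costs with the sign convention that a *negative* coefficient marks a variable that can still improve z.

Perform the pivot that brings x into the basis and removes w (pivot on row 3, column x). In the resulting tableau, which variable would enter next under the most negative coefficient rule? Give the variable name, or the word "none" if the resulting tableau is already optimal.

none

Pivot element 9/13. New z-row = old z-row − (-68/13)·(row 3/(9/13)).
Updated z-row coefficients: x: 0, y: 0, w: 68/9, s1: 44/9, s2: 0, s3: 16/9, s4: 0, s5: 0.
No coefficient is strictly negative; the tableau after this pivot is optimal.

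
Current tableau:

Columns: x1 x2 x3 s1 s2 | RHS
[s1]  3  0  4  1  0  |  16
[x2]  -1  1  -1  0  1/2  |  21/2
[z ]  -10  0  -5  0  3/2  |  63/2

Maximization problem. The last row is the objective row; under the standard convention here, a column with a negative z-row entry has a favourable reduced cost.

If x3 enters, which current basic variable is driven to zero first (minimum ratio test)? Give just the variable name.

s1

Ratios: row 1 (s1): 16/4 = 4; row 2 (x2): entry -1 ≤ 0, skip.
Minimum ratio 4 is in the s1 row, so s1 leaves.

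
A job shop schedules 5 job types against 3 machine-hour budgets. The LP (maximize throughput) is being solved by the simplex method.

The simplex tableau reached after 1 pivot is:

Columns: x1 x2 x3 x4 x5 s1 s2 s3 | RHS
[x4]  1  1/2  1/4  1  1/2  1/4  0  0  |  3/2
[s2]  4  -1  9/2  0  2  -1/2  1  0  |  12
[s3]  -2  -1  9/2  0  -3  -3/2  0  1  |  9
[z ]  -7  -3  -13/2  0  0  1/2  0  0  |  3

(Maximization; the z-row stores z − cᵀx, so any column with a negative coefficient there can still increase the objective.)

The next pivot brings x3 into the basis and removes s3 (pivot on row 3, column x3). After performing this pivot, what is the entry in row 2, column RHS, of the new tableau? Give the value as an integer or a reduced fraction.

Pivot element is row 3, column x3: 9/2.
Normalize row 3: new (row 3, RHS) = 9/(9/2) = 2.
row 2 ← row 2 − (9/2)·(new row 3): 12 − (9/2)·2 = 3.

3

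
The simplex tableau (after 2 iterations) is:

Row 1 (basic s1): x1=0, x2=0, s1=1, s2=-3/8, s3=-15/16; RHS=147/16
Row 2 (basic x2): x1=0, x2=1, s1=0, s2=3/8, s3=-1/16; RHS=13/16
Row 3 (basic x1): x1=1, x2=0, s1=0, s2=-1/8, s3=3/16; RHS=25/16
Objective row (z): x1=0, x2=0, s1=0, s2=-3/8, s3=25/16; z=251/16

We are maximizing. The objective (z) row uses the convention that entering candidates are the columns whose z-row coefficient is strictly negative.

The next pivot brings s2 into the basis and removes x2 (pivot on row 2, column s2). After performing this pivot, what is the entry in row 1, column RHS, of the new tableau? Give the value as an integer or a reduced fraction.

Pivot element is row 2, column s2: 3/8.
Normalize row 2: new (row 2, RHS) = (13/16)/(3/8) = 13/6.
row 1 ← row 1 − (-3/8)·(new row 2): 147/16 − (-3/8)·(13/6) = 10.

10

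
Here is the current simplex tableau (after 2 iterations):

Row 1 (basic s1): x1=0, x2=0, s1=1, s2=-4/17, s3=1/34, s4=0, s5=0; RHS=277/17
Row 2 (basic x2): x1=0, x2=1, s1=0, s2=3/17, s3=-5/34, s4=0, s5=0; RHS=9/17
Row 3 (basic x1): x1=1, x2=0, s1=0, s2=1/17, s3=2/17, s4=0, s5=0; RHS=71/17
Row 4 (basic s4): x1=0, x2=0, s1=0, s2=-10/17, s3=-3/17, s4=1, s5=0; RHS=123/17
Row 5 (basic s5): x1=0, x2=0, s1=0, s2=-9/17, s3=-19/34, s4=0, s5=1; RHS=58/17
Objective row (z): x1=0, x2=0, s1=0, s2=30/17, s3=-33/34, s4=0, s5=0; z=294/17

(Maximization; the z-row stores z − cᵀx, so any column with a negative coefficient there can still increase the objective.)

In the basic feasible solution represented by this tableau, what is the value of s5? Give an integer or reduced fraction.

s5 is basic (row 5); its value is the RHS of that row: 58/17.

58/17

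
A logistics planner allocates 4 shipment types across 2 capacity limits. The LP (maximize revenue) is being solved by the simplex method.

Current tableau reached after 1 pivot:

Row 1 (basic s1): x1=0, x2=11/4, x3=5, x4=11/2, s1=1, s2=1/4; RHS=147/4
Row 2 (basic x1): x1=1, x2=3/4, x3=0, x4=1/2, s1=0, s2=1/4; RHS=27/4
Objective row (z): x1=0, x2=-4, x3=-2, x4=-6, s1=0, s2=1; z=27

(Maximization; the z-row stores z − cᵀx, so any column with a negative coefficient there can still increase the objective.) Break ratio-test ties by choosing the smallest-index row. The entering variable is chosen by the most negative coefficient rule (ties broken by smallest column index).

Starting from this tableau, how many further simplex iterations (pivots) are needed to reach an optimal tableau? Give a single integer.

pivot: x4 in, s1 out → z = 738/11
pivot: x2 in, x1 out → z = 813/11
No improving column remains; optimal.

2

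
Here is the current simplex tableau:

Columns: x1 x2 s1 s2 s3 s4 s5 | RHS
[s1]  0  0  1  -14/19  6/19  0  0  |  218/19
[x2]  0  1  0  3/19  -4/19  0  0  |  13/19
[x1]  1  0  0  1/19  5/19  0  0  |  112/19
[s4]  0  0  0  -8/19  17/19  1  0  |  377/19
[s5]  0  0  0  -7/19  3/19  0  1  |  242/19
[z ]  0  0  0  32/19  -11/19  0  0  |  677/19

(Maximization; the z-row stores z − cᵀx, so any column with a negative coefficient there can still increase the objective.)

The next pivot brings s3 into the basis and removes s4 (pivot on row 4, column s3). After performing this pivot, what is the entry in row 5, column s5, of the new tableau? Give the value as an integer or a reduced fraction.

1

Pivot element is row 4, column s3: 17/19.
Normalize row 4: new (row 4, s5) = 0/(17/19) = 0.
row 5 ← row 5 − (3/19)·(new row 4): 1 − (3/19)·0 = 1.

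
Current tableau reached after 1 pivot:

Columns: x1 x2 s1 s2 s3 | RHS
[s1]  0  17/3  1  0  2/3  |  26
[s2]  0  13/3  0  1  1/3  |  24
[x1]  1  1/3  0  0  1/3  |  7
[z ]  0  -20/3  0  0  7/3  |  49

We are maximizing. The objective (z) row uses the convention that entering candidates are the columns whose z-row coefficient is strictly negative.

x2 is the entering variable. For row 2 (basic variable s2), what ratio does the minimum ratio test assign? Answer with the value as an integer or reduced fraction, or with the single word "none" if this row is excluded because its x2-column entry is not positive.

72/13

Ratio = RHS / (x2 entry) = 24 / (13/3) = 72/13.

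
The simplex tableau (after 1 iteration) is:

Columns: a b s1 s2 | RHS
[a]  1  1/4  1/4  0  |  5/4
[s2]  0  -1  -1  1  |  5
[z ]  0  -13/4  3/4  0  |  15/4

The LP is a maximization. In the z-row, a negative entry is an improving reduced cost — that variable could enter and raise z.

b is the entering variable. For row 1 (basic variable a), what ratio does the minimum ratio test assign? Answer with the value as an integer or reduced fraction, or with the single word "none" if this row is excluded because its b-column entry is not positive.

5

Ratio = RHS / (b entry) = (5/4) / (1/4) = 5.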